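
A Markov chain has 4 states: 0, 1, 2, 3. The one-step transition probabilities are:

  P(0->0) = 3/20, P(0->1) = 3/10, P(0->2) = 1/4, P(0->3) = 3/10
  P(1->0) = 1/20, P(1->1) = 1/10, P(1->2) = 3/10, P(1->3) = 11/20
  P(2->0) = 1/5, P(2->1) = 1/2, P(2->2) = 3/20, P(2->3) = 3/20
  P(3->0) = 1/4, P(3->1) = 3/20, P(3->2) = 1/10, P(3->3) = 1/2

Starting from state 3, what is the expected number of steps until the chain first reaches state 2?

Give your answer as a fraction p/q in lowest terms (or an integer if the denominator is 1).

Answer: 3160/517

Derivation:
Let h_i = expected steps to first reach 2 from state i.
Boundary: h_2 = 0.
First-step equations for the other states:
  h_0 = 1 + 3/20*h_0 + 3/10*h_1 + 1/4*h_2 + 3/10*h_3
  h_1 = 1 + 1/20*h_0 + 1/10*h_1 + 3/10*h_2 + 11/20*h_3
  h_3 = 1 + 1/4*h_0 + 3/20*h_1 + 1/10*h_2 + 1/2*h_3

Substituting h_2 = 0 and rearranging gives the linear system (I - Q) h = 1:
  [17/20, -3/10, -3/10] . (h_0, h_1, h_3) = 1
  [-1/20, 9/10, -11/20] . (h_0, h_1, h_3) = 1
  [-1/4, -3/20, 1/2] . (h_0, h_1, h_3) = 1

Solving yields:
  h_0 = 2660/517
  h_1 = 7960/1551
  h_3 = 3160/517

Starting state is 3, so the expected hitting time is h_3 = 3160/517.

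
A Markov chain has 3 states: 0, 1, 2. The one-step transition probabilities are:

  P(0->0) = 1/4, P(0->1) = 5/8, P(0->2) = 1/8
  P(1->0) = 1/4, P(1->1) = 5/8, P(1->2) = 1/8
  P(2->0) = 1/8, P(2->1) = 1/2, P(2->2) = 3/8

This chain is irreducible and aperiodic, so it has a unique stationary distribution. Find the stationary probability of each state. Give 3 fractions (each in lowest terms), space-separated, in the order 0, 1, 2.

Answer: 11/48 29/48 1/6

Derivation:
The stationary distribution satisfies pi = pi * P, i.e.:
  pi_0 = 1/4*pi_0 + 1/4*pi_1 + 1/8*pi_2
  pi_1 = 5/8*pi_0 + 5/8*pi_1 + 1/2*pi_2
  pi_2 = 1/8*pi_0 + 1/8*pi_1 + 3/8*pi_2
with normalization: pi_0 + pi_1 + pi_2 = 1.

Using the first 2 balance equations plus normalization, the linear system A*pi = b is:
  [-3/4, 1/4, 1/8] . pi = 0
  [5/8, -3/8, 1/2] . pi = 0
  [1, 1, 1] . pi = 1

Solving yields:
  pi_0 = 11/48
  pi_1 = 29/48
  pi_2 = 1/6

Verification (pi * P):
  11/48*1/4 + 29/48*1/4 + 1/6*1/8 = 11/48 = pi_0  (ok)
  11/48*5/8 + 29/48*5/8 + 1/6*1/2 = 29/48 = pi_1  (ok)
  11/48*1/8 + 29/48*1/8 + 1/6*3/8 = 1/6 = pi_2  (ok)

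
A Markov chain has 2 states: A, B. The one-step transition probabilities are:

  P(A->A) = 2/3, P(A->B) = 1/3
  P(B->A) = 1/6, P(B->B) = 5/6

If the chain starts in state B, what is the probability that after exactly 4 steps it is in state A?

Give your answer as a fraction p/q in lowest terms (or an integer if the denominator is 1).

Computing P^4 by repeated multiplication:
P^1 =
  A: [2/3, 1/3]
  B: [1/6, 5/6]
P^2 =
  A: [1/2, 1/2]
  B: [1/4, 3/4]
P^3 =
  A: [5/12, 7/12]
  B: [7/24, 17/24]
P^4 =
  A: [3/8, 5/8]
  B: [5/16, 11/16]

(P^4)[B -> A] = 5/16

Answer: 5/16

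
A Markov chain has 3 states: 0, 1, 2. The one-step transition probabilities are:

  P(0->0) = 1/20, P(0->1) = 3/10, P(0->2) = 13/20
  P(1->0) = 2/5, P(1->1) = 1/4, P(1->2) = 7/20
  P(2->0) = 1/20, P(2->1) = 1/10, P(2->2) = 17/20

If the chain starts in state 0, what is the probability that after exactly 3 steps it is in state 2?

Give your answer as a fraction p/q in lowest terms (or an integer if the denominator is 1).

Answer: 1483/2000

Derivation:
Computing P^3 by repeated multiplication:
P^1 =
  0: [1/20, 3/10, 13/20]
  1: [2/5, 1/4, 7/20]
  2: [1/20, 1/10, 17/20]
P^2 =
  0: [31/200, 31/200, 69/100]
  1: [11/80, 87/400, 129/200]
  2: [17/200, 1/8, 79/100]
P^3 =
  0: [417/4000, 617/4000, 1483/2000]
  1: [1009/8000, 1281/8000, 571/800]
  2: [3/32, 543/4000, 1541/2000]

(P^3)[0 -> 2] = 1483/2000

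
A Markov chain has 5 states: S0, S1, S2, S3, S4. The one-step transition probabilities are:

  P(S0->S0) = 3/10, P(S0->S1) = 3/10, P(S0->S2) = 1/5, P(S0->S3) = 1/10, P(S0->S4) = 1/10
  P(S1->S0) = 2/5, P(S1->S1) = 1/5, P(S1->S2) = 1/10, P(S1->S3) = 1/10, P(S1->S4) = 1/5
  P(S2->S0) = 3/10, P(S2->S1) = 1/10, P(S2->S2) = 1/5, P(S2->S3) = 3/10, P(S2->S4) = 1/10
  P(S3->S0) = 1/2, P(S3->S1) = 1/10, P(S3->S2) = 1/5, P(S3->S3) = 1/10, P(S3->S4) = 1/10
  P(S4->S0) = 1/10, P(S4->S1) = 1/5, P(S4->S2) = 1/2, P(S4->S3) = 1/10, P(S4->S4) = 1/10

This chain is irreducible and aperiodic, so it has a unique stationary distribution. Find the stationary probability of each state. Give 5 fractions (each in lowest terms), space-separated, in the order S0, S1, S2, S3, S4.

Answer: 591/1822 179/911 197/911 261/1822 109/911

Derivation:
The stationary distribution satisfies pi = pi * P, i.e.:
  pi_S0 = 3/10*pi_S0 + 2/5*pi_S1 + 3/10*pi_S2 + 1/2*pi_S3 + 1/10*pi_S4
  pi_S1 = 3/10*pi_S0 + 1/5*pi_S1 + 1/10*pi_S2 + 1/10*pi_S3 + 1/5*pi_S4
  pi_S2 = 1/5*pi_S0 + 1/10*pi_S1 + 1/5*pi_S2 + 1/5*pi_S3 + 1/2*pi_S4
  pi_S3 = 1/10*pi_S0 + 1/10*pi_S1 + 3/10*pi_S2 + 1/10*pi_S3 + 1/10*pi_S4
  pi_S4 = 1/10*pi_S0 + 1/5*pi_S1 + 1/10*pi_S2 + 1/10*pi_S3 + 1/10*pi_S4
with normalization: pi_S0 + pi_S1 + pi_S2 + pi_S3 + pi_S4 = 1.

Using the first 4 balance equations plus normalization, the linear system A*pi = b is:
  [-7/10, 2/5, 3/10, 1/2, 1/10] . pi = 0
  [3/10, -4/5, 1/10, 1/10, 1/5] . pi = 0
  [1/5, 1/10, -4/5, 1/5, 1/2] . pi = 0
  [1/10, 1/10, 3/10, -9/10, 1/10] . pi = 0
  [1, 1, 1, 1, 1] . pi = 1

Solving yields:
  pi_S0 = 591/1822
  pi_S1 = 179/911
  pi_S2 = 197/911
  pi_S3 = 261/1822
  pi_S4 = 109/911

Verification (pi * P):
  591/1822*3/10 + 179/911*2/5 + 197/911*3/10 + 261/1822*1/2 + 109/911*1/10 = 591/1822 = pi_S0  (ok)
  591/1822*3/10 + 179/911*1/5 + 197/911*1/10 + 261/1822*1/10 + 109/911*1/5 = 179/911 = pi_S1  (ok)
  591/1822*1/5 + 179/911*1/10 + 197/911*1/5 + 261/1822*1/5 + 109/911*1/2 = 197/911 = pi_S2  (ok)
  591/1822*1/10 + 179/911*1/10 + 197/911*3/10 + 261/1822*1/10 + 109/911*1/10 = 261/1822 = pi_S3  (ok)
  591/1822*1/10 + 179/911*1/5 + 197/911*1/10 + 261/1822*1/10 + 109/911*1/10 = 109/911 = pi_S4  (ok)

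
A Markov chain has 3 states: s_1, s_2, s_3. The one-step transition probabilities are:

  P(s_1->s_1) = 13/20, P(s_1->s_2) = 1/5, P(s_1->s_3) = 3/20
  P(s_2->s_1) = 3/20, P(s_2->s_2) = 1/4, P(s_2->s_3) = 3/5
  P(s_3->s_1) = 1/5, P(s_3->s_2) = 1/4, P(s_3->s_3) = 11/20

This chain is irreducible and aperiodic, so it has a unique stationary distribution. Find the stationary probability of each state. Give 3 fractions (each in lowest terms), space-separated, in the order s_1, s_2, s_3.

The stationary distribution satisfies pi = pi * P, i.e.:
  pi_s_1 = 13/20*pi_s_1 + 3/20*pi_s_2 + 1/5*pi_s_3
  pi_s_2 = 1/5*pi_s_1 + 1/4*pi_s_2 + 1/4*pi_s_3
  pi_s_3 = 3/20*pi_s_1 + 3/5*pi_s_2 + 11/20*pi_s_3
with normalization: pi_s_1 + pi_s_2 + pi_s_3 = 1.

Using the first 2 balance equations plus normalization, the linear system A*pi = b is:
  [-7/20, 3/20, 1/5] . pi = 0
  [1/5, -3/4, 1/4] . pi = 0
  [1, 1, 1] . pi = 1

Solving yields:
  pi_s_1 = 25/73
  pi_s_2 = 17/73
  pi_s_3 = 31/73

Verification (pi * P):
  25/73*13/20 + 17/73*3/20 + 31/73*1/5 = 25/73 = pi_s_1  (ok)
  25/73*1/5 + 17/73*1/4 + 31/73*1/4 = 17/73 = pi_s_2  (ok)
  25/73*3/20 + 17/73*3/5 + 31/73*11/20 = 31/73 = pi_s_3  (ok)

Answer: 25/73 17/73 31/73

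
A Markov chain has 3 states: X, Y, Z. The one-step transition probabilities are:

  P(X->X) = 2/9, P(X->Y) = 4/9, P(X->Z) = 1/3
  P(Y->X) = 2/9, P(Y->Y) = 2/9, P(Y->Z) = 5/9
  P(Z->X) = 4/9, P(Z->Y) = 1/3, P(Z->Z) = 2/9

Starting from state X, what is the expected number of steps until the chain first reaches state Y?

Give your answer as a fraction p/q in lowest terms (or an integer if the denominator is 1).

Let h_i = expected steps to first reach Y from state i.
Boundary: h_Y = 0.
First-step equations for the other states:
  h_X = 1 + 2/9*h_X + 4/9*h_Y + 1/3*h_Z
  h_Z = 1 + 4/9*h_X + 1/3*h_Y + 2/9*h_Z

Substituting h_Y = 0 and rearranging gives the linear system (I - Q) h = 1:
  [7/9, -1/3] . (h_X, h_Z) = 1
  [-4/9, 7/9] . (h_X, h_Z) = 1

Solving yields:
  h_X = 90/37
  h_Z = 99/37

Starting state is X, so the expected hitting time is h_X = 90/37.

Answer: 90/37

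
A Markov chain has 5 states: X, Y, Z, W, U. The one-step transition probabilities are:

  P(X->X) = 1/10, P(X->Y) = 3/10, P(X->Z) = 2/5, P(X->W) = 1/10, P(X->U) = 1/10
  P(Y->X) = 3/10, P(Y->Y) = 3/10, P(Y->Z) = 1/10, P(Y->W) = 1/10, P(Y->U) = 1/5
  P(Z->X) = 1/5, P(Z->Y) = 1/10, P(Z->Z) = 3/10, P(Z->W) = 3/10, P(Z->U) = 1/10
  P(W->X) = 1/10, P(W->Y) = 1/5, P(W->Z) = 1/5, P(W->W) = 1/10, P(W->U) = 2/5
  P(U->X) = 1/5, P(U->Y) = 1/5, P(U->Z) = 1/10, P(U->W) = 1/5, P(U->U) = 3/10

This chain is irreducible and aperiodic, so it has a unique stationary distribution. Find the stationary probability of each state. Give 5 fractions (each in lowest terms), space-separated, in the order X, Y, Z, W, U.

The stationary distribution satisfies pi = pi * P, i.e.:
  pi_X = 1/10*pi_X + 3/10*pi_Y + 1/5*pi_Z + 1/10*pi_W + 1/5*pi_U
  pi_Y = 3/10*pi_X + 3/10*pi_Y + 1/10*pi_Z + 1/5*pi_W + 1/5*pi_U
  pi_Z = 2/5*pi_X + 1/10*pi_Y + 3/10*pi_Z + 1/5*pi_W + 1/10*pi_U
  pi_W = 1/10*pi_X + 1/10*pi_Y + 3/10*pi_Z + 1/10*pi_W + 1/5*pi_U
  pi_U = 1/10*pi_X + 1/5*pi_Y + 1/10*pi_Z + 2/5*pi_W + 3/10*pi_U
with normalization: pi_X + pi_Y + pi_Z + pi_W + pi_U = 1.

Using the first 4 balance equations plus normalization, the linear system A*pi = b is:
  [-9/10, 3/10, 1/5, 1/10, 1/5] . pi = 0
  [3/10, -7/10, 1/10, 1/5, 1/5] . pi = 0
  [2/5, 1/10, -7/10, 1/5, 1/10] . pi = 0
  [1/10, 1/10, 3/10, -9/10, 1/5] . pi = 0
  [1, 1, 1, 1, 1] . pi = 1

Solving yields:
  pi_X = 1587/8497
  pi_Y = 1861/8497
  pi_Z = 1832/8497
  pi_W = 1398/8497
  pi_U = 1819/8497

Verification (pi * P):
  1587/8497*1/10 + 1861/8497*3/10 + 1832/8497*1/5 + 1398/8497*1/10 + 1819/8497*1/5 = 1587/8497 = pi_X  (ok)
  1587/8497*3/10 + 1861/8497*3/10 + 1832/8497*1/10 + 1398/8497*1/5 + 1819/8497*1/5 = 1861/8497 = pi_Y  (ok)
  1587/8497*2/5 + 1861/8497*1/10 + 1832/8497*3/10 + 1398/8497*1/5 + 1819/8497*1/10 = 1832/8497 = pi_Z  (ok)
  1587/8497*1/10 + 1861/8497*1/10 + 1832/8497*3/10 + 1398/8497*1/10 + 1819/8497*1/5 = 1398/8497 = pi_W  (ok)
  1587/8497*1/10 + 1861/8497*1/5 + 1832/8497*1/10 + 1398/8497*2/5 + 1819/8497*3/10 = 1819/8497 = pi_U  (ok)

Answer: 1587/8497 1861/8497 1832/8497 1398/8497 1819/8497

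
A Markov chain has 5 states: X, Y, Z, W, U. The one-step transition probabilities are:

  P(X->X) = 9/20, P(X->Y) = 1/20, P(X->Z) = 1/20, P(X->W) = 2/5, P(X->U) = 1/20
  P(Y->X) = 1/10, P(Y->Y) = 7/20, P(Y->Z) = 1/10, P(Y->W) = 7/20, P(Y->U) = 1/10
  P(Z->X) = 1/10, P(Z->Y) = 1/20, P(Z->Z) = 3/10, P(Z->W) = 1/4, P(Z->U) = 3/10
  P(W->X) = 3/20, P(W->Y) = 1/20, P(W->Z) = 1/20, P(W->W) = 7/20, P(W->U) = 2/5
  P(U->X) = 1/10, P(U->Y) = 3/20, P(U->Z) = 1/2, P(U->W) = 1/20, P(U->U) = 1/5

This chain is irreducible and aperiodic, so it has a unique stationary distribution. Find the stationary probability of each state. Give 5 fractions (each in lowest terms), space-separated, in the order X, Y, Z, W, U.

Answer: 538/3087 31/294 191/882 820/3087 5/21

Derivation:
The stationary distribution satisfies pi = pi * P, i.e.:
  pi_X = 9/20*pi_X + 1/10*pi_Y + 1/10*pi_Z + 3/20*pi_W + 1/10*pi_U
  pi_Y = 1/20*pi_X + 7/20*pi_Y + 1/20*pi_Z + 1/20*pi_W + 3/20*pi_U
  pi_Z = 1/20*pi_X + 1/10*pi_Y + 3/10*pi_Z + 1/20*pi_W + 1/2*pi_U
  pi_W = 2/5*pi_X + 7/20*pi_Y + 1/4*pi_Z + 7/20*pi_W + 1/20*pi_U
  pi_U = 1/20*pi_X + 1/10*pi_Y + 3/10*pi_Z + 2/5*pi_W + 1/5*pi_U
with normalization: pi_X + pi_Y + pi_Z + pi_W + pi_U = 1.

Using the first 4 balance equations plus normalization, the linear system A*pi = b is:
  [-11/20, 1/10, 1/10, 3/20, 1/10] . pi = 0
  [1/20, -13/20, 1/20, 1/20, 3/20] . pi = 0
  [1/20, 1/10, -7/10, 1/20, 1/2] . pi = 0
  [2/5, 7/20, 1/4, -13/20, 1/20] . pi = 0
  [1, 1, 1, 1, 1] . pi = 1

Solving yields:
  pi_X = 538/3087
  pi_Y = 31/294
  pi_Z = 191/882
  pi_W = 820/3087
  pi_U = 5/21

Verification (pi * P):
  538/3087*9/20 + 31/294*1/10 + 191/882*1/10 + 820/3087*3/20 + 5/21*1/10 = 538/3087 = pi_X  (ok)
  538/3087*1/20 + 31/294*7/20 + 191/882*1/20 + 820/3087*1/20 + 5/21*3/20 = 31/294 = pi_Y  (ok)
  538/3087*1/20 + 31/294*1/10 + 191/882*3/10 + 820/3087*1/20 + 5/21*1/2 = 191/882 = pi_Z  (ok)
  538/3087*2/5 + 31/294*7/20 + 191/882*1/4 + 820/3087*7/20 + 5/21*1/20 = 820/3087 = pi_W  (ok)
  538/3087*1/20 + 31/294*1/10 + 191/882*3/10 + 820/3087*2/5 + 5/21*1/5 = 5/21 = pi_U  (ok)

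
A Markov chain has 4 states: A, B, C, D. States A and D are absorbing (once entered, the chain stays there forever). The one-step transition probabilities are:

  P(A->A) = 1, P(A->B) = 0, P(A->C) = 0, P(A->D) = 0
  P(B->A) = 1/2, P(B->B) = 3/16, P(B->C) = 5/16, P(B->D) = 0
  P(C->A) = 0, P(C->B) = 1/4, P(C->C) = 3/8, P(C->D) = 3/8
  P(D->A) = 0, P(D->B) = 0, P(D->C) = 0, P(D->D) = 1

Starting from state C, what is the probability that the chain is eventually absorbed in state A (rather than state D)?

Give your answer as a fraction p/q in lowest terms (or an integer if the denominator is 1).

Let a_i = P(absorbed in A | start in state i).
Boundary conditions: a_A = 1, a_D = 0.
For each transient state i, a_i = sum_j P(i->j) * a_j:
  a_B = 1/2*a_A + 3/16*a_B + 5/16*a_C + 0*a_D
  a_C = 0*a_A + 1/4*a_B + 3/8*a_C + 3/8*a_D

Substituting a_A = 1 and a_D = 0, rearrange to (I - Q) a = r where r[i] = P(i -> A):
  [13/16, -5/16] . (a_B, a_C) = 1/2
  [-1/4, 5/8] . (a_B, a_C) = 0

Solving yields:
  a_B = 8/11
  a_C = 16/55

Starting state is C, so the absorption probability is a_C = 16/55.

Answer: 16/55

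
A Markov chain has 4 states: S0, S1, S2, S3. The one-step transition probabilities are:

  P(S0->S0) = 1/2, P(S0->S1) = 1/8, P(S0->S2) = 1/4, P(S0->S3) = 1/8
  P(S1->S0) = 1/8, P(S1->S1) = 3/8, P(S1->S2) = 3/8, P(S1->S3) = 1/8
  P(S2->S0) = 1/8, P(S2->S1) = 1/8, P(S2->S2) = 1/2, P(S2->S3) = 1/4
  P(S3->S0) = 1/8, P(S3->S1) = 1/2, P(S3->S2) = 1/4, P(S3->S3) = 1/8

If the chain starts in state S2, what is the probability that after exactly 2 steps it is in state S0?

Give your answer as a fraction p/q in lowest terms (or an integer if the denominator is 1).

Answer: 11/64

Derivation:
Computing P^2 by repeated multiplication:
P^1 =
  S0: [1/2, 1/8, 1/4, 1/8]
  S1: [1/8, 3/8, 3/8, 1/8]
  S2: [1/8, 1/8, 1/2, 1/4]
  S3: [1/8, 1/2, 1/4, 1/8]
P^2 =
  S0: [5/16, 13/64, 21/64, 5/32]
  S1: [11/64, 17/64, 25/64, 11/64]
  S2: [11/64, 1/4, 25/64, 3/16]
  S3: [11/64, 19/64, 3/8, 5/32]

(P^2)[S2 -> S0] = 11/64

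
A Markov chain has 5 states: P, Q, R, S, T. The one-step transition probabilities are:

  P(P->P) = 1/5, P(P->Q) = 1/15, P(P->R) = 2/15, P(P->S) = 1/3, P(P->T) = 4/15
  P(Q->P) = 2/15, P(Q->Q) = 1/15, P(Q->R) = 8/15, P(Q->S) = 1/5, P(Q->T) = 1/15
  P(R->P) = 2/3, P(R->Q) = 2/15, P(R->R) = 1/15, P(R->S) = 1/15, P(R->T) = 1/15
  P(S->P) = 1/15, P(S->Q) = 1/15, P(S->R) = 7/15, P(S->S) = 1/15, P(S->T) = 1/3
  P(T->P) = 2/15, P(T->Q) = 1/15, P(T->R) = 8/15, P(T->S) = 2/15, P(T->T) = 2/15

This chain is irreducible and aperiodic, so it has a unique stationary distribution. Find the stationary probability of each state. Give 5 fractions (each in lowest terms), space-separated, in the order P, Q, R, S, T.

The stationary distribution satisfies pi = pi * P, i.e.:
  pi_P = 1/5*pi_P + 2/15*pi_Q + 2/3*pi_R + 1/15*pi_S + 2/15*pi_T
  pi_Q = 1/15*pi_P + 1/15*pi_Q + 2/15*pi_R + 1/15*pi_S + 1/15*pi_T
  pi_R = 2/15*pi_P + 8/15*pi_Q + 1/15*pi_R + 7/15*pi_S + 8/15*pi_T
  pi_S = 1/3*pi_P + 1/5*pi_Q + 1/15*pi_R + 1/15*pi_S + 2/15*pi_T
  pi_T = 4/15*pi_P + 1/15*pi_Q + 1/15*pi_R + 1/3*pi_S + 2/15*pi_T
with normalization: pi_P + pi_Q + pi_R + pi_S + pi_T = 1.

Using the first 4 balance equations plus normalization, the linear system A*pi = b is:
  [-4/5, 2/15, 2/3, 1/15, 2/15] . pi = 0
  [1/15, -14/15, 2/15, 1/15, 1/15] . pi = 0
  [2/15, 8/15, -14/15, 7/15, 8/15] . pi = 0
  [1/3, 1/5, 1/15, -14/15, 2/15] . pi = 0
  [1, 1, 1, 1, 1] . pi = 1

Solving yields:
  pi_P = 12537/43339
  pi_Q = 3690/43339
  pi_R = 12011/43339
  pi_S = 7248/43339
  pi_T = 7853/43339

Verification (pi * P):
  12537/43339*1/5 + 3690/43339*2/15 + 12011/43339*2/3 + 7248/43339*1/15 + 7853/43339*2/15 = 12537/43339 = pi_P  (ok)
  12537/43339*1/15 + 3690/43339*1/15 + 12011/43339*2/15 + 7248/43339*1/15 + 7853/43339*1/15 = 3690/43339 = pi_Q  (ok)
  12537/43339*2/15 + 3690/43339*8/15 + 12011/43339*1/15 + 7248/43339*7/15 + 7853/43339*8/15 = 12011/43339 = pi_R  (ok)
  12537/43339*1/3 + 3690/43339*1/5 + 12011/43339*1/15 + 7248/43339*1/15 + 7853/43339*2/15 = 7248/43339 = pi_S  (ok)
  12537/43339*4/15 + 3690/43339*1/15 + 12011/43339*1/15 + 7248/43339*1/3 + 7853/43339*2/15 = 7853/43339 = pi_T  (ok)

Answer: 12537/43339 3690/43339 12011/43339 7248/43339 7853/43339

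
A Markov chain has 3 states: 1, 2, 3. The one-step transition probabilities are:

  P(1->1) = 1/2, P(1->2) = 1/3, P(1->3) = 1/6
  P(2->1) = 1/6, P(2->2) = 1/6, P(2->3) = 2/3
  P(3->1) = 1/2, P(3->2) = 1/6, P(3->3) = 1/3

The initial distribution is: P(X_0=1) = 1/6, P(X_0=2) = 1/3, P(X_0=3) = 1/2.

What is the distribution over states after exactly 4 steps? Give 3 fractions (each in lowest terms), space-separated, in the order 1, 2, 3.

Propagating the distribution step by step (d_{t+1} = d_t * P):
d_0 = (1=1/6, 2=1/3, 3=1/2)
  d_1[1] = 1/6*1/2 + 1/3*1/6 + 1/2*1/2 = 7/18
  d_1[2] = 1/6*1/3 + 1/3*1/6 + 1/2*1/6 = 7/36
  d_1[3] = 1/6*1/6 + 1/3*2/3 + 1/2*1/3 = 5/12
d_1 = (1=7/18, 2=7/36, 3=5/12)
  d_2[1] = 7/18*1/2 + 7/36*1/6 + 5/12*1/2 = 47/108
  d_2[2] = 7/18*1/3 + 7/36*1/6 + 5/12*1/6 = 25/108
  d_2[3] = 7/18*1/6 + 7/36*2/3 + 5/12*1/3 = 1/3
d_2 = (1=47/108, 2=25/108, 3=1/3)
  d_3[1] = 47/108*1/2 + 25/108*1/6 + 1/3*1/2 = 137/324
  d_3[2] = 47/108*1/3 + 25/108*1/6 + 1/3*1/6 = 155/648
  d_3[3] = 47/108*1/6 + 25/108*2/3 + 1/3*1/3 = 73/216
d_3 = (1=137/324, 2=155/648, 3=73/216)
  d_4[1] = 137/324*1/2 + 155/648*1/6 + 73/216*1/2 = 817/1944
  d_4[2] = 137/324*1/3 + 155/648*1/6 + 73/216*1/6 = 461/1944
  d_4[3] = 137/324*1/6 + 155/648*2/3 + 73/216*1/3 = 37/108
d_4 = (1=817/1944, 2=461/1944, 3=37/108)

Answer: 817/1944 461/1944 37/108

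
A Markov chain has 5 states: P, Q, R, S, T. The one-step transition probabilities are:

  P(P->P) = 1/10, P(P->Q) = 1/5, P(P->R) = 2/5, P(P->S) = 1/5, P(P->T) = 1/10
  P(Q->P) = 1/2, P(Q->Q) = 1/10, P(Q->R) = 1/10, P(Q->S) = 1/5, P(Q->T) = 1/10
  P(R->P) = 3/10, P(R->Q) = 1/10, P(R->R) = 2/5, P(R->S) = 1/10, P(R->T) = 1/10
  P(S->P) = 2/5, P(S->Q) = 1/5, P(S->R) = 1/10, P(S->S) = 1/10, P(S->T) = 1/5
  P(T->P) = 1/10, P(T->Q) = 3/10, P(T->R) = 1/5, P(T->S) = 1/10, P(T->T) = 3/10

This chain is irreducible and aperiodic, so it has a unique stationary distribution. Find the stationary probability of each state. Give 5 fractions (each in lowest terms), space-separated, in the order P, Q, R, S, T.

Answer: 410/1539 29/171 427/1539 221/1539 220/1539

Derivation:
The stationary distribution satisfies pi = pi * P, i.e.:
  pi_P = 1/10*pi_P + 1/2*pi_Q + 3/10*pi_R + 2/5*pi_S + 1/10*pi_T
  pi_Q = 1/5*pi_P + 1/10*pi_Q + 1/10*pi_R + 1/5*pi_S + 3/10*pi_T
  pi_R = 2/5*pi_P + 1/10*pi_Q + 2/5*pi_R + 1/10*pi_S + 1/5*pi_T
  pi_S = 1/5*pi_P + 1/5*pi_Q + 1/10*pi_R + 1/10*pi_S + 1/10*pi_T
  pi_T = 1/10*pi_P + 1/10*pi_Q + 1/10*pi_R + 1/5*pi_S + 3/10*pi_T
with normalization: pi_P + pi_Q + pi_R + pi_S + pi_T = 1.

Using the first 4 balance equations plus normalization, the linear system A*pi = b is:
  [-9/10, 1/2, 3/10, 2/5, 1/10] . pi = 0
  [1/5, -9/10, 1/10, 1/5, 3/10] . pi = 0
  [2/5, 1/10, -3/5, 1/10, 1/5] . pi = 0
  [1/5, 1/5, 1/10, -9/10, 1/10] . pi = 0
  [1, 1, 1, 1, 1] . pi = 1

Solving yields:
  pi_P = 410/1539
  pi_Q = 29/171
  pi_R = 427/1539
  pi_S = 221/1539
  pi_T = 220/1539

Verification (pi * P):
  410/1539*1/10 + 29/171*1/2 + 427/1539*3/10 + 221/1539*2/5 + 220/1539*1/10 = 410/1539 = pi_P  (ok)
  410/1539*1/5 + 29/171*1/10 + 427/1539*1/10 + 221/1539*1/5 + 220/1539*3/10 = 29/171 = pi_Q  (ok)
  410/1539*2/5 + 29/171*1/10 + 427/1539*2/5 + 221/1539*1/10 + 220/1539*1/5 = 427/1539 = pi_R  (ok)
  410/1539*1/5 + 29/171*1/5 + 427/1539*1/10 + 221/1539*1/10 + 220/1539*1/10 = 221/1539 = pi_S  (ok)
  410/1539*1/10 + 29/171*1/10 + 427/1539*1/10 + 221/1539*1/5 + 220/1539*3/10 = 220/1539 = pi_T  (ok)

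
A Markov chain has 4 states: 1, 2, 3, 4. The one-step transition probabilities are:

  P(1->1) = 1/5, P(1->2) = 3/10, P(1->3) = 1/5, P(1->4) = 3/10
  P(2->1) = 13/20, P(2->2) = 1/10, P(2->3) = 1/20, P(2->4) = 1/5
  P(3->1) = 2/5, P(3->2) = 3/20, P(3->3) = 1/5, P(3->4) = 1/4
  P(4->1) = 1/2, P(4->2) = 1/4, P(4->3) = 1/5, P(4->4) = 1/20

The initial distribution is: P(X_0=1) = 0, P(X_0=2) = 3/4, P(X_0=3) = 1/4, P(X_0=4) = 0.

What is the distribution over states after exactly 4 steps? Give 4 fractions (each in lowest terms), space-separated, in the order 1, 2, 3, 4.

Answer: 249141/640000 142901/640000 107819/640000 140139/640000

Derivation:
Propagating the distribution step by step (d_{t+1} = d_t * P):
d_0 = (1=0, 2=3/4, 3=1/4, 4=0)
  d_1[1] = 0*1/5 + 3/4*13/20 + 1/4*2/5 + 0*1/2 = 47/80
  d_1[2] = 0*3/10 + 3/4*1/10 + 1/4*3/20 + 0*1/4 = 9/80
  d_1[3] = 0*1/5 + 3/4*1/20 + 1/4*1/5 + 0*1/5 = 7/80
  d_1[4] = 0*3/10 + 3/4*1/5 + 1/4*1/4 + 0*1/20 = 17/80
d_1 = (1=47/80, 2=9/80, 3=7/80, 4=17/80)
  d_2[1] = 47/80*1/5 + 9/80*13/20 + 7/80*2/5 + 17/80*1/2 = 531/1600
  d_2[2] = 47/80*3/10 + 9/80*1/10 + 7/80*3/20 + 17/80*1/4 = 203/800
  d_2[3] = 47/80*1/5 + 9/80*1/20 + 7/80*1/5 + 17/80*1/5 = 293/1600
  d_2[4] = 47/80*3/10 + 9/80*1/5 + 7/80*1/4 + 17/80*1/20 = 37/160
d_2 = (1=531/1600, 2=203/800, 3=293/1600, 4=37/160)
  d_3[1] = 531/1600*1/5 + 203/800*13/20 + 293/1600*2/5 + 37/160*1/2 = 6723/16000
  d_3[2] = 531/1600*3/10 + 203/800*1/10 + 293/1600*3/20 + 37/160*1/4 = 6727/32000
  d_3[3] = 531/1600*1/5 + 203/800*1/20 + 293/1600*1/5 + 37/160*1/5 = 2591/16000
  d_3[4] = 531/1600*3/10 + 203/800*1/5 + 293/1600*1/4 + 37/160*1/20 = 1329/6400
d_3 = (1=6723/16000, 2=6727/32000, 3=2591/16000, 4=1329/6400)
  d_4[1] = 6723/16000*1/5 + 6727/32000*13/20 + 2591/16000*2/5 + 1329/6400*1/2 = 249141/640000
  d_4[2] = 6723/16000*3/10 + 6727/32000*1/10 + 2591/16000*3/20 + 1329/6400*1/4 = 142901/640000
  d_4[3] = 6723/16000*1/5 + 6727/32000*1/20 + 2591/16000*1/5 + 1329/6400*1/5 = 107819/640000
  d_4[4] = 6723/16000*3/10 + 6727/32000*1/5 + 2591/16000*1/4 + 1329/6400*1/20 = 140139/640000
d_4 = (1=249141/640000, 2=142901/640000, 3=107819/640000, 4=140139/640000)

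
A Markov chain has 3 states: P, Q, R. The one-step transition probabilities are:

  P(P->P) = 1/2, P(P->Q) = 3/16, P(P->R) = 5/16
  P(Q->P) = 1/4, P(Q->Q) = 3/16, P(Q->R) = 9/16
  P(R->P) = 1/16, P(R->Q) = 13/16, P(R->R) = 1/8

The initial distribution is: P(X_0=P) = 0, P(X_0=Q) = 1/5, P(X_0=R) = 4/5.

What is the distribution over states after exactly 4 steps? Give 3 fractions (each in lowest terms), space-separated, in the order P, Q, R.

Propagating the distribution step by step (d_{t+1} = d_t * P):
d_0 = (P=0, Q=1/5, R=4/5)
  d_1[P] = 0*1/2 + 1/5*1/4 + 4/5*1/16 = 1/10
  d_1[Q] = 0*3/16 + 1/5*3/16 + 4/5*13/16 = 11/16
  d_1[R] = 0*5/16 + 1/5*9/16 + 4/5*1/8 = 17/80
d_1 = (P=1/10, Q=11/16, R=17/80)
  d_2[P] = 1/10*1/2 + 11/16*1/4 + 17/80*1/16 = 301/1280
  d_2[Q] = 1/10*3/16 + 11/16*3/16 + 17/80*13/16 = 41/128
  d_2[R] = 1/10*5/16 + 11/16*9/16 + 17/80*1/8 = 569/1280
d_2 = (P=301/1280, Q=41/128, R=569/1280)
  d_3[P] = 301/1280*1/2 + 41/128*1/4 + 569/1280*1/16 = 4617/20480
  d_3[Q] = 301/1280*3/16 + 41/128*3/16 + 569/1280*13/16 = 953/2048
  d_3[R] = 301/1280*5/16 + 41/128*9/16 + 569/1280*1/8 = 6333/20480
d_3 = (P=4617/20480, Q=953/2048, R=6333/20480)
  d_4[P] = 4617/20480*1/2 + 953/2048*1/4 + 6333/20480*1/16 = 81389/327680
  d_4[Q] = 4617/20480*3/16 + 953/2048*3/16 + 6333/20480*13/16 = 12477/32768
  d_4[R] = 4617/20480*5/16 + 953/2048*9/16 + 6333/20480*1/8 = 121521/327680
d_4 = (P=81389/327680, Q=12477/32768, R=121521/327680)

Answer: 81389/327680 12477/32768 121521/327680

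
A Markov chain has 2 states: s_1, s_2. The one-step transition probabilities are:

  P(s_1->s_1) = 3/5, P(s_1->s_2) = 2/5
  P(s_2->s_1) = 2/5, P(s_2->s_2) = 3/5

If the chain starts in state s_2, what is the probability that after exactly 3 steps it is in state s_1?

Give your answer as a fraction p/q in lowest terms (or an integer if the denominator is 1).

Computing P^3 by repeated multiplication:
P^1 =
  s_1: [3/5, 2/5]
  s_2: [2/5, 3/5]
P^2 =
  s_1: [13/25, 12/25]
  s_2: [12/25, 13/25]
P^3 =
  s_1: [63/125, 62/125]
  s_2: [62/125, 63/125]

(P^3)[s_2 -> s_1] = 62/125

Answer: 62/125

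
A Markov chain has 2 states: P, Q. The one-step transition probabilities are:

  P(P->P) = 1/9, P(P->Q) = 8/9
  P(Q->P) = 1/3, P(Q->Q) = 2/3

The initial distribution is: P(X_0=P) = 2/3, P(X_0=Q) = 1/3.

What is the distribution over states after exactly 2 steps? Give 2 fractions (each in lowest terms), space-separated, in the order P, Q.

Answer: 71/243 172/243

Derivation:
Propagating the distribution step by step (d_{t+1} = d_t * P):
d_0 = (P=2/3, Q=1/3)
  d_1[P] = 2/3*1/9 + 1/3*1/3 = 5/27
  d_1[Q] = 2/3*8/9 + 1/3*2/3 = 22/27
d_1 = (P=5/27, Q=22/27)
  d_2[P] = 5/27*1/9 + 22/27*1/3 = 71/243
  d_2[Q] = 5/27*8/9 + 22/27*2/3 = 172/243
d_2 = (P=71/243, Q=172/243)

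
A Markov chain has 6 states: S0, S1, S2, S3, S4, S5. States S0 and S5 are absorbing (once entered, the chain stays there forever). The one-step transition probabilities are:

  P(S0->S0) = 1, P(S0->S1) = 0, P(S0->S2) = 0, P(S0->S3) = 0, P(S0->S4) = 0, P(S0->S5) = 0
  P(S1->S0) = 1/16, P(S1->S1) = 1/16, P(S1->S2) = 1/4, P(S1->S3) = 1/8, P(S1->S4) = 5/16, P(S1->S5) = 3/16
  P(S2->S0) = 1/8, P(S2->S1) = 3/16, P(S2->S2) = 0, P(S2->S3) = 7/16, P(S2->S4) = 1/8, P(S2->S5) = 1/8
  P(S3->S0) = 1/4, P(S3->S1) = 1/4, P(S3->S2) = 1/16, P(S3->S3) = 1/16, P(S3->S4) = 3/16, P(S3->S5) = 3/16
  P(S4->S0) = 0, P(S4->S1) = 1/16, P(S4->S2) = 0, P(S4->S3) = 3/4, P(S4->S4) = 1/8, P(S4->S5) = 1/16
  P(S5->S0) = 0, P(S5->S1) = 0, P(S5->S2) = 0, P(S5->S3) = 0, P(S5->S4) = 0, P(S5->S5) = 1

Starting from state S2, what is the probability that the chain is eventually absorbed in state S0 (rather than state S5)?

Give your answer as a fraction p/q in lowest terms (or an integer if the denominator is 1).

Let a_i = P(absorbed in S0 | start in state i).
Boundary conditions: a_S0 = 1, a_S5 = 0.
For each transient state i, a_i = sum_j P(i->j) * a_j:
  a_S1 = 1/16*a_S0 + 1/16*a_S1 + 1/4*a_S2 + 1/8*a_S3 + 5/16*a_S4 + 3/16*a_S5
  a_S2 = 1/8*a_S0 + 3/16*a_S1 + 0*a_S2 + 7/16*a_S3 + 1/8*a_S4 + 1/8*a_S5
  a_S3 = 1/4*a_S0 + 1/4*a_S1 + 1/16*a_S2 + 1/16*a_S3 + 3/16*a_S4 + 3/16*a_S5
  a_S4 = 0*a_S0 + 1/16*a_S1 + 0*a_S2 + 3/4*a_S3 + 1/8*a_S4 + 1/16*a_S5

Substituting a_S0 = 1 and a_S5 = 0, rearrange to (I - Q) a = r where r[i] = P(i -> S0):
  [15/16, -1/4, -1/8, -5/16] . (a_S1, a_S2, a_S3, a_S4) = 1/16
  [-3/16, 1, -7/16, -1/8] . (a_S1, a_S2, a_S3, a_S4) = 1/8
  [-1/4, -1/16, 15/16, -3/16] . (a_S1, a_S2, a_S3, a_S4) = 1/4
  [-1/16, 0, -3/4, 7/8] . (a_S1, a_S2, a_S3, a_S4) = 0

Solving yields:
  a_S1 = 11814/28525
  a_S2 = 13667/28525
  a_S3 = 14286/28525
  a_S4 = 13089/28525

Starting state is S2, so the absorption probability is a_S2 = 13667/28525.

Answer: 13667/28525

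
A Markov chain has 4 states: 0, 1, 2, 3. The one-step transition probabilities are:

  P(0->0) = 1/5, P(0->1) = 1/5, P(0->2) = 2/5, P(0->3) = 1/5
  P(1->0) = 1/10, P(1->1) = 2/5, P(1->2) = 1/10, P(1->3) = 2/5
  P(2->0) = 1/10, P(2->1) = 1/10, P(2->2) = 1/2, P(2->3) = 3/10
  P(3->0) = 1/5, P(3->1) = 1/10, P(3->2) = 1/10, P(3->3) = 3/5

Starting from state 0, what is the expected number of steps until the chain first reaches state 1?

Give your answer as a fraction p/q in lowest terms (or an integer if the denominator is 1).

Let h_i = expected steps to first reach 1 from state i.
Boundary: h_1 = 0.
First-step equations for the other states:
  h_0 = 1 + 1/5*h_0 + 1/5*h_1 + 2/5*h_2 + 1/5*h_3
  h_2 = 1 + 1/10*h_0 + 1/10*h_1 + 1/2*h_2 + 3/10*h_3
  h_3 = 1 + 1/5*h_0 + 1/10*h_1 + 1/10*h_2 + 3/5*h_3

Substituting h_1 = 0 and rearranging gives the linear system (I - Q) h = 1:
  [4/5, -2/5, -1/5] . (h_0, h_2, h_3) = 1
  [-1/10, 1/2, -3/10] . (h_0, h_2, h_3) = 1
  [-1/5, -1/10, 2/5] . (h_0, h_2, h_3) = 1

Solving yields:
  h_0 = 285/37
  h_2 = 320/37
  h_3 = 315/37

Starting state is 0, so the expected hitting time is h_0 = 285/37.

Answer: 285/37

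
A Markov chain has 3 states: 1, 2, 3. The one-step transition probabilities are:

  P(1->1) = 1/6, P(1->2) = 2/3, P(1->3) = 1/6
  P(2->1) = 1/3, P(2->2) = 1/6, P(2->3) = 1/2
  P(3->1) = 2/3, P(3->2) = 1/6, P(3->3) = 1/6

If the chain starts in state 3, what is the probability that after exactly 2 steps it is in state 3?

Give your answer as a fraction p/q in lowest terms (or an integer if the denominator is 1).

Answer: 2/9

Derivation:
Computing P^2 by repeated multiplication:
P^1 =
  1: [1/6, 2/3, 1/6]
  2: [1/3, 1/6, 1/2]
  3: [2/3, 1/6, 1/6]
P^2 =
  1: [13/36, 1/4, 7/18]
  2: [4/9, 1/3, 2/9]
  3: [5/18, 1/2, 2/9]

(P^2)[3 -> 3] = 2/9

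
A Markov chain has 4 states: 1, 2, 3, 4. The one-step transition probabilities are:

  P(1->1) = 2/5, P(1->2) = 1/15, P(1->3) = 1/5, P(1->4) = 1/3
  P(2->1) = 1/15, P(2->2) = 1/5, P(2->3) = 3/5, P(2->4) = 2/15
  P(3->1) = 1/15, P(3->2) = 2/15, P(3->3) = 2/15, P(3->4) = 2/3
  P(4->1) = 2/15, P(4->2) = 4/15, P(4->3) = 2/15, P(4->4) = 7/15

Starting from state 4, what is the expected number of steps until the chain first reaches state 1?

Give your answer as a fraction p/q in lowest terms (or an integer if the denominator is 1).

Let h_i = expected steps to first reach 1 from state i.
Boundary: h_1 = 0.
First-step equations for the other states:
  h_2 = 1 + 1/15*h_1 + 1/5*h_2 + 3/5*h_3 + 2/15*h_4
  h_3 = 1 + 1/15*h_1 + 2/15*h_2 + 2/15*h_3 + 2/3*h_4
  h_4 = 1 + 2/15*h_1 + 4/15*h_2 + 2/15*h_3 + 7/15*h_4

Substituting h_1 = 0 and rearranging gives the linear system (I - Q) h = 1:
  [4/5, -3/5, -2/15] . (h_2, h_3, h_4) = 1
  [-2/15, 13/15, -2/3] . (h_2, h_3, h_4) = 1
  [-4/15, -2/15, 8/15] . (h_2, h_3, h_4) = 1

Solving yields:
  h_2 = 1035/98
  h_3 = 1005/98
  h_4 = 1905/196

Starting state is 4, so the expected hitting time is h_4 = 1905/196.

Answer: 1905/196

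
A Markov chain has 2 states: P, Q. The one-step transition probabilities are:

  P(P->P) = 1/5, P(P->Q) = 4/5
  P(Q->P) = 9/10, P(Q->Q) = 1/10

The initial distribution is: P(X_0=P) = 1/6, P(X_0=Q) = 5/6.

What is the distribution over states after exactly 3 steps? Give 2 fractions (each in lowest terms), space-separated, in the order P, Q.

Answer: 3923/6000 2077/6000

Derivation:
Propagating the distribution step by step (d_{t+1} = d_t * P):
d_0 = (P=1/6, Q=5/6)
  d_1[P] = 1/6*1/5 + 5/6*9/10 = 47/60
  d_1[Q] = 1/6*4/5 + 5/6*1/10 = 13/60
d_1 = (P=47/60, Q=13/60)
  d_2[P] = 47/60*1/5 + 13/60*9/10 = 211/600
  d_2[Q] = 47/60*4/5 + 13/60*1/10 = 389/600
d_2 = (P=211/600, Q=389/600)
  d_3[P] = 211/600*1/5 + 389/600*9/10 = 3923/6000
  d_3[Q] = 211/600*4/5 + 389/600*1/10 = 2077/6000
d_3 = (P=3923/6000, Q=2077/6000)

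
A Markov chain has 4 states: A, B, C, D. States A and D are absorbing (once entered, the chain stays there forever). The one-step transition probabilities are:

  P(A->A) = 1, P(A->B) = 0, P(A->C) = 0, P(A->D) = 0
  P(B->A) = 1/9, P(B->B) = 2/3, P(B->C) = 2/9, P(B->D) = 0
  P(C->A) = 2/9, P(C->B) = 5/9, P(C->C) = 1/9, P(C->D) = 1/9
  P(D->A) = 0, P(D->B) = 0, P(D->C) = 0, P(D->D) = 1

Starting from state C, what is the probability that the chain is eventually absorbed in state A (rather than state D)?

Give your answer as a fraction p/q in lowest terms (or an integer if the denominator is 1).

Answer: 11/14

Derivation:
Let a_i = P(absorbed in A | start in state i).
Boundary conditions: a_A = 1, a_D = 0.
For each transient state i, a_i = sum_j P(i->j) * a_j:
  a_B = 1/9*a_A + 2/3*a_B + 2/9*a_C + 0*a_D
  a_C = 2/9*a_A + 5/9*a_B + 1/9*a_C + 1/9*a_D

Substituting a_A = 1 and a_D = 0, rearrange to (I - Q) a = r where r[i] = P(i -> A):
  [1/3, -2/9] . (a_B, a_C) = 1/9
  [-5/9, 8/9] . (a_B, a_C) = 2/9

Solving yields:
  a_B = 6/7
  a_C = 11/14

Starting state is C, so the absorption probability is a_C = 11/14.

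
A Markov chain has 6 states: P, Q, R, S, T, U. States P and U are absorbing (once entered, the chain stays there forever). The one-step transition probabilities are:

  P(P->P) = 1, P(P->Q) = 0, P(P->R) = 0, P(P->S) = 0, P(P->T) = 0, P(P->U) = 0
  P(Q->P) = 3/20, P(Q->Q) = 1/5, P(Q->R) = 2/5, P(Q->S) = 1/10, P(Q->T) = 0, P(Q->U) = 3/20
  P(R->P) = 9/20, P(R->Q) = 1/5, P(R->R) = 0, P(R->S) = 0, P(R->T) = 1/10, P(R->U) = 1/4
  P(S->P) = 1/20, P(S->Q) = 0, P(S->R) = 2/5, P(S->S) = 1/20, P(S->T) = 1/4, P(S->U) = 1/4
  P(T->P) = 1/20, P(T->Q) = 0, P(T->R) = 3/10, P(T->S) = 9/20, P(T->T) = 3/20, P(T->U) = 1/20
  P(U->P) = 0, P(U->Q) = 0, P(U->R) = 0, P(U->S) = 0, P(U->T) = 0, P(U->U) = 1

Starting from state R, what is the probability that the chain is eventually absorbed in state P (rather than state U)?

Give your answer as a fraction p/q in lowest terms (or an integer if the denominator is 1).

Answer: 5555/9098

Derivation:
Let a_i = P(absorbed in P | start in state i).
Boundary conditions: a_P = 1, a_U = 0.
For each transient state i, a_i = sum_j P(i->j) * a_j:
  a_Q = 3/20*a_P + 1/5*a_Q + 2/5*a_R + 1/10*a_S + 0*a_T + 3/20*a_U
  a_R = 9/20*a_P + 1/5*a_Q + 0*a_R + 0*a_S + 1/10*a_T + 1/4*a_U
  a_S = 1/20*a_P + 0*a_Q + 2/5*a_R + 1/20*a_S + 1/4*a_T + 1/4*a_U
  a_T = 1/20*a_P + 0*a_Q + 3/10*a_R + 9/20*a_S + 3/20*a_T + 1/20*a_U

Substituting a_P = 1 and a_U = 0, rearrange to (I - Q) a = r where r[i] = P(i -> P):
  [4/5, -2/5, -1/10, 0] . (a_Q, a_R, a_S, a_T) = 3/20
  [-1/5, 1, 0, -1/10] . (a_Q, a_R, a_S, a_T) = 9/20
  [0, -2/5, 19/20, -1/4] . (a_Q, a_R, a_S, a_T) = 1/20
  [0, -3/10, -9/20, 17/20] . (a_Q, a_R, a_S, a_T) = 1/20

Solving yields:
  a_Q = 2494/4549
  a_R = 5555/9098
  a_S = 4037/9098
  a_T = 4633/9098

Starting state is R, so the absorption probability is a_R = 5555/9098.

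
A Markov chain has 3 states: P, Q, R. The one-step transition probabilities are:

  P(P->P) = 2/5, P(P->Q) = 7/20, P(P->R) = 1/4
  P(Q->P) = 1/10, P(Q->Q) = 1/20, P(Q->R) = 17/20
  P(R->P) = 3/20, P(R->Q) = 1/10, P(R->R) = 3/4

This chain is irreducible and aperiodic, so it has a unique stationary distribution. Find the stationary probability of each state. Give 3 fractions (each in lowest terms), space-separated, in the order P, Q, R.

Answer: 61/320 9/64 107/160

Derivation:
The stationary distribution satisfies pi = pi * P, i.e.:
  pi_P = 2/5*pi_P + 1/10*pi_Q + 3/20*pi_R
  pi_Q = 7/20*pi_P + 1/20*pi_Q + 1/10*pi_R
  pi_R = 1/4*pi_P + 17/20*pi_Q + 3/4*pi_R
with normalization: pi_P + pi_Q + pi_R = 1.

Using the first 2 balance equations plus normalization, the linear system A*pi = b is:
  [-3/5, 1/10, 3/20] . pi = 0
  [7/20, -19/20, 1/10] . pi = 0
  [1, 1, 1] . pi = 1

Solving yields:
  pi_P = 61/320
  pi_Q = 9/64
  pi_R = 107/160

Verification (pi * P):
  61/320*2/5 + 9/64*1/10 + 107/160*3/20 = 61/320 = pi_P  (ok)
  61/320*7/20 + 9/64*1/20 + 107/160*1/10 = 9/64 = pi_Q  (ok)
  61/320*1/4 + 9/64*17/20 + 107/160*3/4 = 107/160 = pi_R  (ok)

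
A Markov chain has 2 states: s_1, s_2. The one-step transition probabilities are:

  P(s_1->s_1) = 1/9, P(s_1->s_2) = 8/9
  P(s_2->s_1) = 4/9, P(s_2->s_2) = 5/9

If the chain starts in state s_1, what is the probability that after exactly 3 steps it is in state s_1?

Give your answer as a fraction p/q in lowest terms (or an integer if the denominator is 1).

Computing P^3 by repeated multiplication:
P^1 =
  s_1: [1/9, 8/9]
  s_2: [4/9, 5/9]
P^2 =
  s_1: [11/27, 16/27]
  s_2: [8/27, 19/27]
P^3 =
  s_1: [25/81, 56/81]
  s_2: [28/81, 53/81]

(P^3)[s_1 -> s_1] = 25/81

Answer: 25/81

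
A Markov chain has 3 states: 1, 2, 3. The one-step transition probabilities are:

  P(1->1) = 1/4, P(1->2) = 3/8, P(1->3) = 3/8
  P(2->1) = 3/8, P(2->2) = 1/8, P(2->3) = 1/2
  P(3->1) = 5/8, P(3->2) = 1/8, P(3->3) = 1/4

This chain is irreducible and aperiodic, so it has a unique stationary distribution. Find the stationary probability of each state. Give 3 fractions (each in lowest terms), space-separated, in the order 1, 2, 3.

Answer: 19/46 21/92 33/92

Derivation:
The stationary distribution satisfies pi = pi * P, i.e.:
  pi_1 = 1/4*pi_1 + 3/8*pi_2 + 5/8*pi_3
  pi_2 = 3/8*pi_1 + 1/8*pi_2 + 1/8*pi_3
  pi_3 = 3/8*pi_1 + 1/2*pi_2 + 1/4*pi_3
with normalization: pi_1 + pi_2 + pi_3 = 1.

Using the first 2 balance equations plus normalization, the linear system A*pi = b is:
  [-3/4, 3/8, 5/8] . pi = 0
  [3/8, -7/8, 1/8] . pi = 0
  [1, 1, 1] . pi = 1

Solving yields:
  pi_1 = 19/46
  pi_2 = 21/92
  pi_3 = 33/92

Verification (pi * P):
  19/46*1/4 + 21/92*3/8 + 33/92*5/8 = 19/46 = pi_1  (ok)
  19/46*3/8 + 21/92*1/8 + 33/92*1/8 = 21/92 = pi_2  (ok)
  19/46*3/8 + 21/92*1/2 + 33/92*1/4 = 33/92 = pi_3  (ok)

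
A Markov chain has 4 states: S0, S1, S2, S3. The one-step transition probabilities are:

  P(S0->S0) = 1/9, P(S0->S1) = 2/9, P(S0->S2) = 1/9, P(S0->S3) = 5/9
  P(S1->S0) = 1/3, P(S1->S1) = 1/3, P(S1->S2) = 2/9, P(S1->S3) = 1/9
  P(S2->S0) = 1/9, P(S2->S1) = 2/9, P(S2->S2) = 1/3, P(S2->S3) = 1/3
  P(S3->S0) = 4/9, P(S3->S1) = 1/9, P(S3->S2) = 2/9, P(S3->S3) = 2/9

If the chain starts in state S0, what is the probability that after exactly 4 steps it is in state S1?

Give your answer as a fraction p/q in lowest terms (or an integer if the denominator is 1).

Answer: 1366/6561

Derivation:
Computing P^4 by repeated multiplication:
P^1 =
  S0: [1/9, 2/9, 1/9, 5/9]
  S1: [1/3, 1/3, 2/9, 1/9]
  S2: [1/9, 2/9, 1/3, 1/3]
  S3: [4/9, 1/9, 2/9, 2/9]
P^2 =
  S0: [28/81, 5/27, 2/9, 20/81]
  S1: [2/9, 20/81, 17/81, 26/81]
  S2: [22/81, 17/81, 20/81, 22/81]
  S3: [17/81, 17/81, 16/81, 31/81]
P^3 =
  S0: [19/81, 157/729, 152/729, 83/243]
  S1: [199/729, 52/243, 161/729, 71/243]
  S2: [181/729, 157/729, 160/729, 77/243]
  S3: [208/729, 148/729, 161/729, 212/729]
P^4 =
  S0: [1790/6561, 1366/6561, 1439/6561, 1966/6561]
  S1: [560/2187, 467/2187, 1420/6561, 2060/6561]
  S2: [1736/6561, 1384/6561, 479/2187, 668/2187]
  S3: [1661/6561, 1394/6561, 1411/6561, 2095/6561]

(P^4)[S0 -> S1] = 1366/6561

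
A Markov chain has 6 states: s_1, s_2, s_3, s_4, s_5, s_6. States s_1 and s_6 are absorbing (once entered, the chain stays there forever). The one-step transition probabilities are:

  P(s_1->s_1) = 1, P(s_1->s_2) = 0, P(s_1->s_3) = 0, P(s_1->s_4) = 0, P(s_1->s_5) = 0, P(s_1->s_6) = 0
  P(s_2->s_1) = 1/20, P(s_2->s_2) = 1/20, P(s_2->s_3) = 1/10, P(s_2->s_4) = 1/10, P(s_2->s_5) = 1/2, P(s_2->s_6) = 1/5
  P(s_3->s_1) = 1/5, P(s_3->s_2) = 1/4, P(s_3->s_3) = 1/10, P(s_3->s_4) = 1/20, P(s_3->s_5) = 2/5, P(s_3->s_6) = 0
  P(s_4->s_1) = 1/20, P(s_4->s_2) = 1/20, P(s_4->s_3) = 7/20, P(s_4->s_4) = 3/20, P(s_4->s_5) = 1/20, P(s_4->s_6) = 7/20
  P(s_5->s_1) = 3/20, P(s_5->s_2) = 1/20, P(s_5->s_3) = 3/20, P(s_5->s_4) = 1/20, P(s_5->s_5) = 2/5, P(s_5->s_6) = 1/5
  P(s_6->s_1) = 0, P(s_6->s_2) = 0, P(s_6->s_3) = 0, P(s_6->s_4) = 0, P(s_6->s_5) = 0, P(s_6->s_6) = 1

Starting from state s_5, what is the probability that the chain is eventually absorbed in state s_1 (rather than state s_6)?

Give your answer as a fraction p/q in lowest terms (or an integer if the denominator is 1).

Answer: 21860/49111

Derivation:
Let a_i = P(absorbed in s_1 | start in state i).
Boundary conditions: a_s_1 = 1, a_s_6 = 0.
For each transient state i, a_i = sum_j P(i->j) * a_j:
  a_s_2 = 1/20*a_s_1 + 1/20*a_s_2 + 1/10*a_s_3 + 1/10*a_s_4 + 1/2*a_s_5 + 1/5*a_s_6
  a_s_3 = 1/5*a_s_1 + 1/4*a_s_2 + 1/10*a_s_3 + 1/20*a_s_4 + 2/5*a_s_5 + 0*a_s_6
  a_s_4 = 1/20*a_s_1 + 1/20*a_s_2 + 7/20*a_s_3 + 3/20*a_s_4 + 1/20*a_s_5 + 7/20*a_s_6
  a_s_5 = 3/20*a_s_1 + 1/20*a_s_2 + 3/20*a_s_3 + 1/20*a_s_4 + 2/5*a_s_5 + 1/5*a_s_6

Substituting a_s_1 = 1 and a_s_6 = 0, rearrange to (I - Q) a = r where r[i] = P(i -> s_1):
  [19/20, -1/10, -1/10, -1/2] . (a_s_2, a_s_3, a_s_4, a_s_5) = 1/20
  [-1/4, 9/10, -1/20, -2/5] . (a_s_2, a_s_3, a_s_4, a_s_5) = 1/5
  [-1/20, -7/20, 17/20, -1/20] . (a_s_2, a_s_3, a_s_4, a_s_5) = 1/20
  [-1/20, -3/20, -1/20, 3/5] . (a_s_2, a_s_3, a_s_4, a_s_5) = 3/20

Solving yields:
  a_s_2 = 18613/49111
  a_s_3 = 26703/49111
  a_s_4 = 16265/49111
  a_s_5 = 21860/49111

Starting state is s_5, so the absorption probability is a_s_5 = 21860/49111.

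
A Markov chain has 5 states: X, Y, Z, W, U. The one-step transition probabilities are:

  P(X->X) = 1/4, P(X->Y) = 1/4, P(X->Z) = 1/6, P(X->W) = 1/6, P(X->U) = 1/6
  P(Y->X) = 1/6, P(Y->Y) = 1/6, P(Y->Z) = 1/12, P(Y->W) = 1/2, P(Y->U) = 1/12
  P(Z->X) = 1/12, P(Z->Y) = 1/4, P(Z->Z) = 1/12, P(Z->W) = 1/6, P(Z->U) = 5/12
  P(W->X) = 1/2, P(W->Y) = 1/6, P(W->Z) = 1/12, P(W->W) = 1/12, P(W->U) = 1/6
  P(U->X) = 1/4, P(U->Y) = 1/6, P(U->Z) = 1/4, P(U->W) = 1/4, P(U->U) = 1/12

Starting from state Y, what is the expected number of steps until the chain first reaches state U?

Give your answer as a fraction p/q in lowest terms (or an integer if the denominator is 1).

Answer: 4938/805

Derivation:
Let h_i = expected steps to first reach U from state i.
Boundary: h_U = 0.
First-step equations for the other states:
  h_X = 1 + 1/4*h_X + 1/4*h_Y + 1/6*h_Z + 1/6*h_W + 1/6*h_U
  h_Y = 1 + 1/6*h_X + 1/6*h_Y + 1/12*h_Z + 1/2*h_W + 1/12*h_U
  h_Z = 1 + 1/12*h_X + 1/4*h_Y + 1/12*h_Z + 1/6*h_W + 5/12*h_U
  h_W = 1 + 1/2*h_X + 1/6*h_Y + 1/12*h_Z + 1/12*h_W + 1/6*h_U

Substituting h_U = 0 and rearranging gives the linear system (I - Q) h = 1:
  [3/4, -1/4, -1/6, -1/6] . (h_X, h_Y, h_Z, h_W) = 1
  [-1/6, 5/6, -1/12, -1/2] . (h_X, h_Y, h_Z, h_W) = 1
  [-1/12, -1/4, 11/12, -1/6] . (h_X, h_Y, h_Z, h_W) = 1
  [-1/2, -1/6, -1/12, 11/12] . (h_X, h_Y, h_Z, h_W) = 1

Solving yields:
  h_X = 4498/805
  h_Y = 4938/805
  h_Z = 692/161
  h_W = 4544/805

Starting state is Y, so the expected hitting time is h_Y = 4938/805.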